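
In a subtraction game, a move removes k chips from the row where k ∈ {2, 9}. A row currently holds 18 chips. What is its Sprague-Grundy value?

1

Grundy values for subtraction set {2, 9}:
k:     0  1  2  3  4  5  6  7  8  9 10 11 12 13 14 15 16 17 18
g(k):  0  0  1  1  0  0  1  1  0  2  1  0  0  1  1  0  0  1  1
So g(18) = 1.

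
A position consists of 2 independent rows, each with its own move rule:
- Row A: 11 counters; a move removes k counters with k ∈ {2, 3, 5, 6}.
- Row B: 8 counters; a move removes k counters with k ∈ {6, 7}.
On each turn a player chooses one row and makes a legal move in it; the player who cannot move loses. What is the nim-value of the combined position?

0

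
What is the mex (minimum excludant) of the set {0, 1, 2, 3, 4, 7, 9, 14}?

The values 0, 1, 2, 3, 4 are all present; 5 is the first non-negative integer missing from the set.

5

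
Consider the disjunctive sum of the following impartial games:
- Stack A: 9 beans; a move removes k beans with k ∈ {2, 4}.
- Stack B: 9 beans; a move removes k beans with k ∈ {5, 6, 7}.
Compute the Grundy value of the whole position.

0

For stack A, compute g(0), g(1), … with moves {2, 4}:
g(0) = mex{} = 0
g(1) = mex{} = 0
g(2) = mex{0} = 1
g(3) = mex{0} = 1
g(4) = mex{0,1} = 2
g(5) = mex{0,1} = 2
g(6) = mex{1,2} = 0
g(7) = mex{1,2} = 0
g(8) = mex{0,2} = 1
g(9) = mex{0,2} = 1
So g(9) = 1.
Build the Grundy sequence for stack B with g(k) = mex{g(k−s) : s ∈ {5, 6, 7}, s ≤ k}:
g(0) = mex{} = 0
g(1) = mex{} = 0
g(2) = mex{} = 0
g(3) = mex{} = 0
g(4) = mex{} = 0
g(5) = mex{0} = 1
g(6) = mex{0} = 1
g(7) = mex{0} = 1
g(8) = mex{0} = 1
g(9) = mex{0} = 1
So g(9) = 1.
By the Sprague-Grundy theorem, the Grundy value of a sum of independent games is the XOR of the component values.
Combined value = 1 ⊕ 1 = 0.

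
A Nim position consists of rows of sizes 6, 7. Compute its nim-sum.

Nim-sum: 6 ^ 7 = 1.

1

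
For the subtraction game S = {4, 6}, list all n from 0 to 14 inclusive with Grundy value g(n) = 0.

Build the Grundy sequence with g(k) = mex{g(k−s) : s ∈ {4, 6}, s ≤ k}:
k:     0  1  2  3  4  5  6  7  8  9 10 11 12 13 14
g(k):  0  0  0  0  1  1  1  1  2  2  0  0  0  0  1
The P-positions (g = 0) in 0..14 are 0, 1, 2, 3, 10, 11, 12, 13.

0, 1, 2, 3, 10, 11, 12, 13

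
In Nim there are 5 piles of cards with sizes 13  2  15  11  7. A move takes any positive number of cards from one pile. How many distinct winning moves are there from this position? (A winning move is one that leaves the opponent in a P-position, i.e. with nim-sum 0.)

Nim-sum: 13 ^ 2 ^ 15 ^ 11 ^ 7 = 12.
The overall nim-sum is X = 12. A pile of size p has a winning move iff p XOR X < p (reduce it to p XOR X).
  13: 13 XOR 12 = 1 < 13 — winning move (to 1).
  2: 2 XOR 12 = 14 ≥ 2 — no move.
  15: 15 XOR 12 = 3 < 15 — winning move (to 3).
  11: 11 XOR 12 = 7 < 11 — winning move (to 7).
  7: 7 XOR 12 = 11 ≥ 7 — no move.
That gives 3 winning moves.

3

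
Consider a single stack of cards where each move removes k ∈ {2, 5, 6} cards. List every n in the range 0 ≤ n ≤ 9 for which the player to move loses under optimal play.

Compute g(0), g(1), … for moves {2, 5, 6}:
g(0) = mex{} = 0
g(1) = mex{} = 0
g(2) = mex{0} = 1
g(3) = mex{0} = 1
g(4) = mex{1} = 0
g(5) = mex{0,1} = 2
g(6) = mex{0} = 1
g(7) = mex{0,1,2} = 3
g(8) = mex{1} = 0
g(9) = mex{0,1,3} = 2
The P-positions (g = 0) in 0..9 are 0, 1, 4, 8.

0, 1, 4, 8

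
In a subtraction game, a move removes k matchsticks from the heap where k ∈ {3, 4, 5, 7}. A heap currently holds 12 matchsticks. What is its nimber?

0

Build the Grundy sequence with g(k) = mex{g(k−s) : s ∈ {3, 4, 5, 7}, s ≤ k}:
g(0) = mex{} = 0
g(1) = mex{} = 0
g(2) = mex{} = 0
g(3) = mex{0} = 1
g(4) = mex{0} = 1
g(5) = mex{0} = 1
g(6) = mex{0,1} = 2
g(7) = mex{0,1} = 2
g(8) = mex{0,1} = 2
g(9) = mex{0,1,2} = 3
g(10) = mex{1,2} = 0
g(11) = mex{1,2} = 0
g(12) = mex{1,2,3} = 0
So g(12) = 0.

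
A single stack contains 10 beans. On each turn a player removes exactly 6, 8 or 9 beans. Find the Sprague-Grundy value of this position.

1

Grundy values for subtraction set {6, 8, 9}:
g(0) = mex{} = 0
g(1) = mex{} = 0
g(2) = mex{} = 0
g(3) = mex{} = 0
g(4) = mex{} = 0
g(5) = mex{} = 0
g(6) = mex{0} = 1
g(7) = mex{0} = 1
g(8) = mex{0} = 1
g(9) = mex{0} = 1
g(10) = mex{0} = 1
So g(10) = 1.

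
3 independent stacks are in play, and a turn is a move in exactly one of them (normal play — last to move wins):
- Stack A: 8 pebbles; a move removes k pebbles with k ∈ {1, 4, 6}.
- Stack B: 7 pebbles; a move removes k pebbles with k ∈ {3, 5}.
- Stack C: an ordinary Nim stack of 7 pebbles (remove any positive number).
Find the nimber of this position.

4

Grundy values for stack A (subtraction set {1, 4, 6}):
k:     0  1  2  3  4  5  6  7  8
g(k):  0  1  0  1  2  0  1  0  1
So g(8) = 1.
For stack B, compute g(0), g(1), … with moves {3, 5}:
k:     0  1  2  3  4  5  6  7
g(k):  0  0  0  1  1  1  2  2
So g(7) = 2.
Stack C is a plain Nim stack of size 7, so its Grundy value is 7.
The value of a disjunctive sum is the nim-sum of the parts.
Combined value = 1 XOR 2 XOR 7 = 4.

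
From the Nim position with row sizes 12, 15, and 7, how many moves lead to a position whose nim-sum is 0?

3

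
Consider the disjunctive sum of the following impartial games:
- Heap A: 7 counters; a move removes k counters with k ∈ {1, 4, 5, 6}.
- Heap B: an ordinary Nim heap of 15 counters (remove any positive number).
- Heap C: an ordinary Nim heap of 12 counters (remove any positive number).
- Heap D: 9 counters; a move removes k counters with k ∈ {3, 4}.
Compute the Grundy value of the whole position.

For heap A, compute g(0), g(1), … with moves {1, 4, 5, 6}:
k:     0  1  2  3  4  5  6  7
g(k):  0  1  0  1  2  3  2  3
So g(7) = 3.
Heap B is a plain Nim heap of size 15, so its Grundy value is 15.
Heap C is a plain Nim heap of size 12, so its Grundy value is 12.
Build the Grundy sequence for heap D with g(k) = mex{g(k−s) : s ∈ {3, 4}, s ≤ k}:
g(0) = mex{} = 0
g(1) = mex{} = 0
g(2) = mex{} = 0
g(3) = mex{0} = 1
g(4) = mex{0} = 1
g(5) = mex{0} = 1
g(6) = mex{0,1} = 2
g(7) = mex{1} = 0
g(8) = mex{1} = 0
g(9) = mex{1,2} = 0
So g(9) = 0.
By the Sprague-Grundy theorem, the Grundy value of a sum of independent games is the XOR of the component values.
Combined value = 3 XOR 15 XOR 12 XOR 0 = 0.

0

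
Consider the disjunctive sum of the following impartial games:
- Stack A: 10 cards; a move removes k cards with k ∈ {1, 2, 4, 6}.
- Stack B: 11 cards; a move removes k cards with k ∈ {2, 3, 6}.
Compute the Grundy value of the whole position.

3

For stack A, compute g(0), g(1), … with moves {1, 2, 4, 6}:
g(0) = mex{} = 0
g(1) = mex{0} = 1
g(2) = mex{0,1} = 2
g(3) = mex{1,2} = 0
g(4) = mex{0,2} = 1
g(5) = mex{0,1} = 2
g(6) = mex{0,1,2} = 3
g(7) = mex{0,1,2,3} = 4
g(8) = mex{1,2,3,4} = 0
g(9) = mex{0,2,4} = 1
g(10) = mex{0,1,3} = 2
So g(10) = 2.
For stack B, compute g(0), g(1), … with moves {2, 3, 6}:
k:     0  1  2  3  4  5  6  7  8  9 10 11
g(k):  0  0  1  1  2  0  3  1  2  0  0  1
So g(11) = 1.
The value of a disjunctive sum is the nim-sum of the parts.
Combined value = 2 ⊕ 1 = 3.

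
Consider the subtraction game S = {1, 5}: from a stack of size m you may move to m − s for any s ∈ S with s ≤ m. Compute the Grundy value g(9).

Compute g(0), g(1), … for moves {1, 5}:
g(0) = mex{} = 0
g(1) = mex{0} = 1
g(2) = mex{1} = 0
g(3) = mex{0} = 1
g(4) = mex{1} = 0
g(5) = mex{0} = 1
g(6) = mex{1} = 0
g(7) = mex{0} = 1
g(8) = mex{1} = 0
g(9) = mex{0} = 1
So g(9) = 1.

1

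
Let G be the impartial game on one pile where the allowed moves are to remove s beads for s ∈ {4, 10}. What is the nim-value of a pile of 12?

Compute g(0), g(1), … for moves {4, 10}:
k:     0  1  2  3  4  5  6  7  8  9 10 11 12
g(k):  0  0  0  0  1  1  1  1  0  0  2  2  1
So g(12) = 1.

1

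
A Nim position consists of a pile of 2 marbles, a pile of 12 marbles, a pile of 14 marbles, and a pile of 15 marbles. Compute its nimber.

15

Nim-sum: 2 XOR 12 XOR 14 XOR 15 = 15.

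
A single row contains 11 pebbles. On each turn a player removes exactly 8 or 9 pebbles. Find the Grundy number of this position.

Grundy values for subtraction set {8, 9}:
k:     0  1  2  3  4  5  6  7  8  9 10 11
g(k):  0  0  0  0  0  0  0  0  1  1  1  1
So g(11) = 1.

1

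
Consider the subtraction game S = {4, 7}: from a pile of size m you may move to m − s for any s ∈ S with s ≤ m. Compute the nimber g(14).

Build the Grundy sequence with g(k) = mex{g(k−s) : s ∈ {4, 7}, s ≤ k}:
g(0) = mex{} = 0
g(1) = mex{} = 0
g(2) = mex{} = 0
g(3) = mex{} = 0
g(4) = mex{0} = 1
g(5) = mex{0} = 1
g(6) = mex{0} = 1
g(7) = mex{0} = 1
g(8) = mex{0,1} = 2
g(9) = mex{0,1} = 2
g(10) = mex{0,1} = 2
g(11) = mex{1} = 0
g(12) = mex{1,2} = 0
g(13) = mex{1,2} = 0
g(14) = mex{1,2} = 0
So g(14) = 0.

0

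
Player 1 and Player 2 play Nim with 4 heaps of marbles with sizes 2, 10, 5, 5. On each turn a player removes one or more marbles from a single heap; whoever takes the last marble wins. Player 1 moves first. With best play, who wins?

Player 1 wins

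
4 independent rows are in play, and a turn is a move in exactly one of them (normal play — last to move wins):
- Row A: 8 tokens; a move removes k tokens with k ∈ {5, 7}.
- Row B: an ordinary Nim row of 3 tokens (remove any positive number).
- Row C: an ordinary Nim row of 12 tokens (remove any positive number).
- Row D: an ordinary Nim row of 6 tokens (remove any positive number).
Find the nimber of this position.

8

Grundy values for row A (subtraction set {5, 7}):
g(0) = mex{} = 0
g(1) = mex{} = 0
g(2) = mex{} = 0
g(3) = mex{} = 0
g(4) = mex{} = 0
g(5) = mex{0} = 1
g(6) = mex{0} = 1
g(7) = mex{0} = 1
g(8) = mex{0} = 1
So g(8) = 1.
Row B is a plain Nim row of size 3, so its Grundy value is 3.
Row C is a plain Nim row of size 12, so its Grundy value is 12.
Row D is a plain Nim row of size 6, so its Grundy value is 6.
The value of a disjunctive sum is the nim-sum of the parts.
Combined value = 1 ⊕ 3 ⊕ 12 ⊕ 6 = 8.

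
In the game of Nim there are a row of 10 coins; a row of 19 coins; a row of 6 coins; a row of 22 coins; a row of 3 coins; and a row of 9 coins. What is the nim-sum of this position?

Compute the nim-sum pairwise:
10 ⊕ 19 = 25
25 ⊕ 6 = 31
31 ⊕ 22 = 9
9 ⊕ 3 = 10
10 ⊕ 9 = 3

3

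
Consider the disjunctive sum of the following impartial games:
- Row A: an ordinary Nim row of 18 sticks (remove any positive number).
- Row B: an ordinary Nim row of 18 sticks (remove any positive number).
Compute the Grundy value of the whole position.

Row A is a plain Nim row of size 18, so its Grundy value is 18.
Row B is a plain Nim row of size 18, so its Grundy value is 18.
By the Sprague-Grundy theorem, the Grundy value of a sum of independent games is the XOR of the component values.
Combined value = 18 ⊕ 18 = 0.

0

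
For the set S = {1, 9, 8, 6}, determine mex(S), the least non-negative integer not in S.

0 is not in the set, so the mex is 0.

0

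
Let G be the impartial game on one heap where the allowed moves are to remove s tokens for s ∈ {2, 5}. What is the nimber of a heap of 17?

Build the Grundy sequence with g(k) = mex{g(k−s) : s ∈ {2, 5}, s ≤ k}:
k:     0  1  2  3  4  5  6  7  8  9 10 11 12 13 14 15 16 17
g(k):  0  0  1  1  0  2  1  0  0  1  1  0  2  1  0  0  1  1
So g(17) = 1.

1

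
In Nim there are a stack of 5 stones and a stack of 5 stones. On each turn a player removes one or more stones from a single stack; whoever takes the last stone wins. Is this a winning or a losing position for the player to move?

Losing position

Compute the nim-sum pairwise:
5 ⊕ 5 = 0
The nim-sum is 0, so this is a P-position: the player to move is in a losing position under optimal play.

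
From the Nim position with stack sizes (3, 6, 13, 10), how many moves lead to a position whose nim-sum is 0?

Compute the nim-sum pairwise:
3 XOR 6 = 5
5 XOR 13 = 8
8 XOR 10 = 2
The overall nim-sum is X = 2. A stack of size p has a winning move iff p XOR X < p (reduce it to p XOR X).
  3: 3 XOR 2 = 1 < 3 — winning move (to 1).
  6: 6 XOR 2 = 4 < 6 — winning move (to 4).
  13: 13 XOR 2 = 15 ≥ 13 — no move.
  10: 10 XOR 2 = 8 < 10 — winning move (to 8).
That gives 3 winning moves.

3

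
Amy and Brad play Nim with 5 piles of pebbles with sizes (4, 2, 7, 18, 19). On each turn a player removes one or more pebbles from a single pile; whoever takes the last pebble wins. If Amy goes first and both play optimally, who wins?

Brad wins

Compute the nim-sum pairwise:
4 ⊕ 2 = 6
6 ⊕ 7 = 1
1 ⊕ 18 = 19
19 ⊕ 19 = 0
The nim-sum is 0, so this is a P-position: the player to move is in a losing position under optimal play; Amy is about to move from it and so loses — Brad wins.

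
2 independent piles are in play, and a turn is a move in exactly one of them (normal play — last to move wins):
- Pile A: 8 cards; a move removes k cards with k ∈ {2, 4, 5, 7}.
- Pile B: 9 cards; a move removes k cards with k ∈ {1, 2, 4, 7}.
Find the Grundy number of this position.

Grundy values for pile A (subtraction set {2, 4, 5, 7}):
g(0) = mex{} = 0
g(1) = mex{} = 0
g(2) = mex{0} = 1
g(3) = mex{0} = 1
g(4) = mex{0,1} = 2
g(5) = mex{0,1} = 2
g(6) = mex{0,1,2} = 3
g(7) = mex{0,1,2} = 3
g(8) = mex{0,1,2,3} = 4
So g(8) = 4.
Build the Grundy sequence for pile B with g(k) = mex{g(k−s) : s ∈ {1, 2, 4, 7}, s ≤ k}:
g(0) = mex{} = 0
g(1) = mex{0} = 1
g(2) = mex{0,1} = 2
g(3) = mex{1,2} = 0
g(4) = mex{0,2} = 1
g(5) = mex{0,1} = 2
g(6) = mex{1,2} = 0
g(7) = mex{0,2} = 1
g(8) = mex{0,1} = 2
g(9) = mex{1,2} = 0
So g(9) = 0.
By the Sprague-Grundy theorem, the Grundy value of a sum of independent games is the XOR of the component values.
Combined value = 4 ⊕ 0 = 4.

4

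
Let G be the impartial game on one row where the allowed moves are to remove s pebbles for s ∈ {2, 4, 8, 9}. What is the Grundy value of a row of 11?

2

Build the Grundy sequence with g(k) = mex{g(k−s) : s ∈ {2, 4, 8, 9}, s ≤ k}:
g(0) = mex{} = 0
g(1) = mex{} = 0
g(2) = mex{0} = 1
g(3) = mex{0} = 1
g(4) = mex{0,1} = 2
g(5) = mex{0,1} = 2
g(6) = mex{1,2} = 0
g(7) = mex{1,2} = 0
g(8) = mex{0,2} = 1
g(9) = mex{0,2} = 1
g(10) = mex{0,1} = 2
g(11) = mex{0,1} = 2
So g(11) = 2.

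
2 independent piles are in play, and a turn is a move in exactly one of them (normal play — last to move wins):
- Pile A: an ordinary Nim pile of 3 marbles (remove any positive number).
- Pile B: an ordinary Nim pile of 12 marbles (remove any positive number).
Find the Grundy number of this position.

Pile A is a plain Nim pile of size 3, so its Grundy value is 3.
Pile B is a plain Nim pile of size 12, so its Grundy value is 12.
The value of a disjunctive sum is the nim-sum of the parts.
Combined value = 3 XOR 12 = 15.

15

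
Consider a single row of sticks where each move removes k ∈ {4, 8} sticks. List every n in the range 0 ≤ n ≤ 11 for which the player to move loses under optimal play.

0, 1, 2, 3

Grundy values for subtraction set {4, 8}:
g(0) = mex{} = 0
g(1) = mex{} = 0
g(2) = mex{} = 0
g(3) = mex{} = 0
g(4) = mex{0} = 1
g(5) = mex{0} = 1
g(6) = mex{0} = 1
g(7) = mex{0} = 1
g(8) = mex{0,1} = 2
g(9) = mex{0,1} = 2
g(10) = mex{0,1} = 2
g(11) = mex{0,1} = 2
The P-positions (g = 0) in 0..11 are 0, 1, 2, 3.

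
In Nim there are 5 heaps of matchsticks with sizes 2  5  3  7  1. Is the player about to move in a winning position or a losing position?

In binary:
  010  (2)
  101  (5)
  011  (3)
  111  (7)
  001  (1)
  ---
  010  (2)
The nim-sum is 2 ≠ 0, so this is an N-position: the player to move can win.

Winning position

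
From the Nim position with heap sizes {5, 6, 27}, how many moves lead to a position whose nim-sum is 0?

1

Nim-sum: 5 ⊕ 6 ⊕ 27 = 24.
The overall nim-sum is X = 24. A heap of size p has a winning move iff p XOR X < p (reduce it to p XOR X).
  5: 5 XOR 24 = 29 ≥ 5 — no move.
  6: 6 XOR 24 = 30 ≥ 6 — no move.
  27: 27 XOR 24 = 3 < 27 — winning move (to 3).
That gives 1 winning move.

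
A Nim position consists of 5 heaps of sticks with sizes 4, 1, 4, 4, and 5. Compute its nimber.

Compute the nim-sum pairwise:
4 XOR 1 = 5
5 XOR 4 = 1
1 XOR 4 = 5
5 XOR 5 = 0

0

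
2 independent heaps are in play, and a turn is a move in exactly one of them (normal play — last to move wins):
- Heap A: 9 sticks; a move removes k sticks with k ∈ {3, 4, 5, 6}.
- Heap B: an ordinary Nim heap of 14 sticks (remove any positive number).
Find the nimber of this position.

14

Grundy values for heap A (subtraction set {3, 4, 5, 6}):
k:     0  1  2  3  4  5  6  7  8  9
g(k):  0  0  0  1  1  1  2  2  2  0
So g(9) = 0.
Heap B is a plain Nim heap of size 14, so its Grundy value is 14.
The value of a disjunctive sum is the nim-sum of the parts.
Combined value = 0 XOR 14 = 14.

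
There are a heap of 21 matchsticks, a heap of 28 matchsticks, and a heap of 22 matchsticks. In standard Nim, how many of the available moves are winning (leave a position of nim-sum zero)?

3

Bitwise XOR of the heap sizes:
  10101  (21)
  11100  (28)
  10110  (22)
  -----
  11111  (31)
The overall nim-sum is X = 31. A heap of size p has a winning move iff p XOR X < p (reduce it to p XOR X).
  21: 21 XOR 31 = 10 < 21 — winning move (to 10).
  28: 28 XOR 31 = 3 < 28 — winning move (to 3).
  22: 22 XOR 31 = 9 < 22 — winning move (to 9).
That gives 3 winning moves.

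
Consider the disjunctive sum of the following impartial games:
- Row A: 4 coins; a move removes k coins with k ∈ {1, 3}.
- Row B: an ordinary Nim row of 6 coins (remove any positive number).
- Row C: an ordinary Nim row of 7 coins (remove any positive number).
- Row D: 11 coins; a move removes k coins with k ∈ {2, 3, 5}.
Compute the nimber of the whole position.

Build the Grundy sequence for row A with g(k) = mex{g(k−s) : s ∈ {1, 3}, s ≤ k}:
k:     0  1  2  3  4
g(k):  0  1  0  1  0
So g(4) = 0.
Row B is a plain Nim row of size 6, so its Grundy value is 6.
Row C is a plain Nim row of size 7, so its Grundy value is 7.
Build the Grundy sequence for row D with g(k) = mex{g(k−s) : s ∈ {2, 3, 5}, s ≤ k}:
k:     0  1  2  3  4  5  6  7  8  9 10 11
g(k):  0  0  1  1  2  2  3  0  0  1  1  2
So g(11) = 2.
The value of a disjunctive sum is the nim-sum of the parts.
Combined value = 0 ⊕ 6 ⊕ 7 ⊕ 2 = 3.

3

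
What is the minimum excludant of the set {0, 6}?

1

0 is in the set but 1 is not, so the mex is 1.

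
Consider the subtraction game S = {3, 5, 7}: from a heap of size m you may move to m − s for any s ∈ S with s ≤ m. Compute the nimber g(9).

3

Compute g(0), g(1), … for moves {3, 5, 7}:
g(0) = mex{} = 0
g(1) = mex{} = 0
g(2) = mex{} = 0
g(3) = mex{0} = 1
g(4) = mex{0} = 1
g(5) = mex{0} = 1
g(6) = mex{0,1} = 2
g(7) = mex{0,1} = 2
g(8) = mex{0,1} = 2
g(9) = mex{0,1,2} = 3
So g(9) = 3.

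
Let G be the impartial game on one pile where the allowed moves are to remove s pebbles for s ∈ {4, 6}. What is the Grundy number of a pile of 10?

Build the Grundy sequence with g(k) = mex{g(k−s) : s ∈ {4, 6}, s ≤ k}:
k:     0  1  2  3  4  5  6  7  8  9 10
g(k):  0  0  0  0  1  1  1  1  2  2  0
So g(10) = 0.

0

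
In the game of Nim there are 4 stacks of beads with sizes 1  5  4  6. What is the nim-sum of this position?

Compute the nim-sum pairwise:
1 XOR 5 = 4
4 XOR 4 = 0
0 XOR 6 = 6

6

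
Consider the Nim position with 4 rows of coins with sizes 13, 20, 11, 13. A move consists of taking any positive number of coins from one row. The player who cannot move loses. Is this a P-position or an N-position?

N-position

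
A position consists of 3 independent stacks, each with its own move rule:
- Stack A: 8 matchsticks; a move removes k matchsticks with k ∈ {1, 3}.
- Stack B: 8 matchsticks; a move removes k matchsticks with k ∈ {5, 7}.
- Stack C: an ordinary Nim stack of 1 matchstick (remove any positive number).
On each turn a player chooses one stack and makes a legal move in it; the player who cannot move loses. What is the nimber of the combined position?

0

Grundy values for stack A (subtraction set {1, 3}):
k:     0  1  2  3  4  5  6  7  8
g(k):  0  1  0  1  0  1  0  1  0
So g(8) = 0.
For stack B, compute g(0), g(1), … with moves {5, 7}:
g(0) = mex{} = 0
g(1) = mex{} = 0
g(2) = mex{} = 0
g(3) = mex{} = 0
g(4) = mex{} = 0
g(5) = mex{0} = 1
g(6) = mex{0} = 1
g(7) = mex{0} = 1
g(8) = mex{0} = 1
So g(8) = 1.
Stack C is a plain Nim stack of size 1, so its Grundy value is 1.
The value of a disjunctive sum is the nim-sum of the parts.
Combined value = 0 ⊕ 1 ⊕ 1 = 0.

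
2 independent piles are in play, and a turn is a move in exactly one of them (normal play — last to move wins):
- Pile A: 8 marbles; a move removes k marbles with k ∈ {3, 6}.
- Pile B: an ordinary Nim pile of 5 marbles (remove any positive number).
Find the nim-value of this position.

For pile A, compute g(0), g(1), … with moves {3, 6}:
g(0) = mex{} = 0
g(1) = mex{} = 0
g(2) = mex{} = 0
g(3) = mex{0} = 1
g(4) = mex{0} = 1
g(5) = mex{0} = 1
g(6) = mex{0,1} = 2
g(7) = mex{0,1} = 2
g(8) = mex{0,1} = 2
So g(8) = 2.
Pile B is a plain Nim pile of size 5, so its Grundy value is 5.
By the Sprague-Grundy theorem, the Grundy value of a sum of independent games is the XOR of the component values.
Combined value = 2 ⊕ 5 = 7.

7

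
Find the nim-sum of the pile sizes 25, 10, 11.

24

Bitwise XOR of the heap sizes:
  11001  (25)
  01010  (10)
  01011  (11)
  -----
  11000  (24)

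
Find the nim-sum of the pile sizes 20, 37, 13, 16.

Nim-sum: 20 ^ 37 ^ 13 ^ 16 = 44.

44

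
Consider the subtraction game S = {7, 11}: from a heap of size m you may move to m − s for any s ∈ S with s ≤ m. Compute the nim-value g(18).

0

Grundy values for subtraction set {7, 11}:
k:     0  1  2  3  4  5  6  7  8  9 10 11 12 13 14 15 16 17 18
g(k):  0  0  0  0  0  0  0  1  1  1  1  1  1  1  2  2  2  2  0
So g(18) = 0.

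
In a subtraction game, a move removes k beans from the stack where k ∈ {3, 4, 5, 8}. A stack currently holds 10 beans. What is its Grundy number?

3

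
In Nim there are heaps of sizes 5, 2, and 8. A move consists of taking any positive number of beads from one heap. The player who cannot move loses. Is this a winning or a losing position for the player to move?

Nim-sum: 5 XOR 2 XOR 8 = 15.
The nim-sum is 15 ≠ 0, so this is an N-position: the player to move can win.

Winning position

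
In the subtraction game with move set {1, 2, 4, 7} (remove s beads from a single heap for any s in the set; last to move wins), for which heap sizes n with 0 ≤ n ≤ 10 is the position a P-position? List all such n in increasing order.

0, 3, 6, 9

Compute g(0), g(1), … for moves {1, 2, 4, 7}:
k:     0  1  2  3  4  5  6  7  8  9 10
g(k):  0  1  2  0  1  2  0  1  2  0  1
The P-positions (g = 0) in 0..10 are 0, 3, 6, 9.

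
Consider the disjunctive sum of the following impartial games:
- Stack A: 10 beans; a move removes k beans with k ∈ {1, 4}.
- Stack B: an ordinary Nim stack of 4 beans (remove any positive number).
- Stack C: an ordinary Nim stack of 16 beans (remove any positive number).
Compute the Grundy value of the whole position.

20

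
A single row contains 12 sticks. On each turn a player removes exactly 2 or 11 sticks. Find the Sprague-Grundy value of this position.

Compute g(0), g(1), … for moves {2, 11}:
g(0) = mex{} = 0
g(1) = mex{} = 0
g(2) = mex{0} = 1
g(3) = mex{0} = 1
g(4) = mex{1} = 0
g(5) = mex{1} = 0
g(6) = mex{0} = 1
g(7) = mex{0} = 1
g(8) = mex{1} = 0
g(9) = mex{1} = 0
g(10) = mex{0} = 1
g(11) = mex{0} = 1
g(12) = mex{0,1} = 2
So g(12) = 2.

2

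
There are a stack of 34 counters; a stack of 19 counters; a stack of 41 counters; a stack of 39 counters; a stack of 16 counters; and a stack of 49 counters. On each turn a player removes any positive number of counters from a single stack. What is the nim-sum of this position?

30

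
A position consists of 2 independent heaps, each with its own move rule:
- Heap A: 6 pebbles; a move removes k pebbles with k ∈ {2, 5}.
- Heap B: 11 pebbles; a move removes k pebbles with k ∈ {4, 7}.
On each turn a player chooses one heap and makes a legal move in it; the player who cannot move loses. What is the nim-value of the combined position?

1

Grundy values for heap A (subtraction set {2, 5}):
g(0) = mex{} = 0
g(1) = mex{} = 0
g(2) = mex{0} = 1
g(3) = mex{0} = 1
g(4) = mex{1} = 0
g(5) = mex{0,1} = 2
g(6) = mex{0} = 1
So g(6) = 1.
Build the Grundy sequence for heap B with g(k) = mex{g(k−s) : s ∈ {4, 7}, s ≤ k}:
k:     0  1  2  3  4  5  6  7  8  9 10 11
g(k):  0  0  0  0  1  1  1  1  2  2  2  0
So g(11) = 0.
The value of a disjunctive sum is the nim-sum of the parts.
Combined value = 1 ⊕ 0 = 1.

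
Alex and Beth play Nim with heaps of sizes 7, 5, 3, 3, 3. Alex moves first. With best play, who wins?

Alex wins

Nim-sum: 7 XOR 5 XOR 3 XOR 3 XOR 3 = 1.
The nim-sum is 1 ≠ 0, so this is an N-position: the player to move can win; Alex has a winning move.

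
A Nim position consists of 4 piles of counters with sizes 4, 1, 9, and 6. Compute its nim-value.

10

Nim-sum: 4 ⊕ 1 ⊕ 9 ⊕ 6 = 10.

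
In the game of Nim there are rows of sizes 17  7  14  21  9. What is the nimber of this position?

Compute the nim-sum pairwise:
17 ^ 7 = 22
22 ^ 14 = 24
24 ^ 21 = 13
13 ^ 9 = 4

4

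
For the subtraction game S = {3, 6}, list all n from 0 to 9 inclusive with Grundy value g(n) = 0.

0, 1, 2, 9

Grundy values for subtraction set {3, 6}:
k:     0  1  2  3  4  5  6  7  8  9
g(k):  0  0  0  1  1  1  2  2  2  0
The P-positions (g = 0) in 0..9 are 0, 1, 2, 9.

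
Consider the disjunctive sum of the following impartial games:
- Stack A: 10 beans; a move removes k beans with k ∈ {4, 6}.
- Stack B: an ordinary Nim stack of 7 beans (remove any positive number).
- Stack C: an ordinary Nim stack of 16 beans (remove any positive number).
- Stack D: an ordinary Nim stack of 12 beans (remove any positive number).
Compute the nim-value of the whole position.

For stack A, compute g(0), g(1), … with moves {4, 6}:
k:     0  1  2  3  4  5  6  7  8  9 10
g(k):  0  0  0  0  1  1  1  1  2  2  0
So g(10) = 0.
Stack B is a plain Nim stack of size 7, so its Grundy value is 7.
Stack C is a plain Nim stack of size 16, so its Grundy value is 16.
Stack D is a plain Nim stack of size 12, so its Grundy value is 12.
By the Sprague-Grundy theorem, the Grundy value of a sum of independent games is the XOR of the component values.
Combined value = 0 XOR 7 XOR 16 XOR 12 = 27.

27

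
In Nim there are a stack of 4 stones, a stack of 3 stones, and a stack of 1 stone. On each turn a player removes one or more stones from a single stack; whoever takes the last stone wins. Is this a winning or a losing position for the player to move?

Winning position

Nim-sum: 4 XOR 3 XOR 1 = 6.
The nim-sum is 6 ≠ 0, so this is an N-position: the player to move can win.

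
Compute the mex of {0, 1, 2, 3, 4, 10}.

5

The values 0, 1, 2, 3, 4 are all present; 5 is the first non-negative integer missing from the set.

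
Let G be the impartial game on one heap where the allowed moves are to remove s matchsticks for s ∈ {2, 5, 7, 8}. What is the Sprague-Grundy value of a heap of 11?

3

Compute g(0), g(1), … for moves {2, 5, 7, 8}:
k:     0  1  2  3  4  5  6  7  8  9 10 11
g(k):  0  0  1  1  0  2  1  3  2  2  0  3
So g(11) = 3.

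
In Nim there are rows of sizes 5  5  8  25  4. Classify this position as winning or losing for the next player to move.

Winning position

Compute the nim-sum pairwise:
5 XOR 5 = 0
0 XOR 8 = 8
8 XOR 25 = 17
17 XOR 4 = 21
The nim-sum is 21 ≠ 0, so this is an N-position: the player to move can win.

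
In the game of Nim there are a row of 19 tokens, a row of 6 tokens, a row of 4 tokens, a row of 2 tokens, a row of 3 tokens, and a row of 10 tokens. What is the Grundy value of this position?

26

Nim-sum: 19 ⊕ 6 ⊕ 4 ⊕ 2 ⊕ 3 ⊕ 10 = 26.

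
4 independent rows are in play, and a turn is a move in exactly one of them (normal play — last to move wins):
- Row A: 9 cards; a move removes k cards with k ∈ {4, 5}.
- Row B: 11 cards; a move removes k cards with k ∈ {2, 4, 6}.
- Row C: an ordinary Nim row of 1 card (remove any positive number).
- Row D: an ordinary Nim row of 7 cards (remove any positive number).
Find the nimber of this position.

7

Build the Grundy sequence for row A with g(k) = mex{g(k−s) : s ∈ {4, 5}, s ≤ k}:
k:     0  1  2  3  4  5  6  7  8  9
g(k):  0  0  0  0  1  1  1  1  2  0
So g(9) = 0.
Build the Grundy sequence for row B with g(k) = mex{g(k−s) : s ∈ {2, 4, 6}, s ≤ k}:
k:     0  1  2  3  4  5  6  7  8  9 10 11
g(k):  0  0  1  1  2  2  3  3  0  0  1  1
So g(11) = 1.
Row C is a plain Nim row of size 1, so its Grundy value is 1.
Row D is a plain Nim row of size 7, so its Grundy value is 7.
The value of a disjunctive sum is the nim-sum of the parts.
Combined value = 0 XOR 1 XOR 1 XOR 7 = 7.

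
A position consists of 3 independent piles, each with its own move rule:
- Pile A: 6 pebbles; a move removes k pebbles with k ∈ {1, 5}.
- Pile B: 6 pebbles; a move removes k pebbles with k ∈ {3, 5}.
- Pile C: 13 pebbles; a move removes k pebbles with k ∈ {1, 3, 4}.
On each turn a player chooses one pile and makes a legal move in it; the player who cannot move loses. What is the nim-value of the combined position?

0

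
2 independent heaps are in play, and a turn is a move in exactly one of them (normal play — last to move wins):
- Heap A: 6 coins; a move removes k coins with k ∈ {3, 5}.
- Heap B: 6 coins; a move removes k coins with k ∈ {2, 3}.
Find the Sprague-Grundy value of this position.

2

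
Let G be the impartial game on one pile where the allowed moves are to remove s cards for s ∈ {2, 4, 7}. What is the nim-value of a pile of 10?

2

Compute g(0), g(1), … for moves {2, 4, 7}:
k:     0  1  2  3  4  5  6  7  8  9 10
g(k):  0  0  1  1  2  2  0  3  1  0  2
So g(10) = 2.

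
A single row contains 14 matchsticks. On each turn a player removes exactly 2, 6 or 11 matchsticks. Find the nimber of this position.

3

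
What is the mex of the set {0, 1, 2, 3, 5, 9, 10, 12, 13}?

The values 0, 1, 2, 3 are all present; 4 is the first non-negative integer missing from the set.

4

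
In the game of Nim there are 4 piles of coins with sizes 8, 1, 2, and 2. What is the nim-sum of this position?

Write each in binary and XOR column by column:
  1000  (8)
  0001  (1)
  0010  (2)
  0010  (2)
  ----
  1001  (9)

9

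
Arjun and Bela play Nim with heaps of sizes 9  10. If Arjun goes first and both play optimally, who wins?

Arjun wins

Nim-sum: 9 ⊕ 10 = 3.
The nim-sum is 3 ≠ 0, so this is an N-position: the player to move can win; Arjun has a winning move.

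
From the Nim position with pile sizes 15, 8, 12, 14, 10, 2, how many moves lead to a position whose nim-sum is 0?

Bitwise XOR of the heap sizes:
  1111  (15)
  1000  (8)
  1100  (12)
  1110  (14)
  1010  (10)
  0010  (2)
  ----
  1101  (13)
The overall nim-sum is X = 13. A pile of size p has a winning move iff p XOR X < p (reduce it to p XOR X).
  15: 15 XOR 13 = 2 < 15 — winning move (to 2).
  8: 8 XOR 13 = 5 < 8 — winning move (to 5).
  12: 12 XOR 13 = 1 < 12 — winning move (to 1).
  14: 14 XOR 13 = 3 < 14 — winning move (to 3).
  10: 10 XOR 13 = 7 < 10 — winning move (to 7).
  2: 2 XOR 13 = 15 ≥ 2 — no move.
That gives 5 winning moves.

5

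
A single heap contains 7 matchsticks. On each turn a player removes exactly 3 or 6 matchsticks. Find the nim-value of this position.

2

Grundy values for subtraction set {3, 6}:
g(0) = mex{} = 0
g(1) = mex{} = 0
g(2) = mex{} = 0
g(3) = mex{0} = 1
g(4) = mex{0} = 1
g(5) = mex{0} = 1
g(6) = mex{0,1} = 2
g(7) = mex{0,1} = 2
So g(7) = 2.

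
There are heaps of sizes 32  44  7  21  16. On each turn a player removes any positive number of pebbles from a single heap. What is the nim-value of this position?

14

Bitwise XOR of the heap sizes:
  100000  (32)
  101100  (44)
  000111  (7)
  010101  (21)
  010000  (16)
  ------
  001110  (14)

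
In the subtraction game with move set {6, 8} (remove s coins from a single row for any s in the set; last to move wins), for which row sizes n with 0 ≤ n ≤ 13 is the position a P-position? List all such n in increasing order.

0, 1, 2, 3, 4, 5

Build the Grundy sequence with g(k) = mex{g(k−s) : s ∈ {6, 8}, s ≤ k}:
k:     0  1  2  3  4  5  6  7  8  9 10 11 12 13
g(k):  0  0  0  0  0  0  1  1  1  1  1  1  2  2
The P-positions (g = 0) in 0..13 are 0, 1, 2, 3, 4, 5.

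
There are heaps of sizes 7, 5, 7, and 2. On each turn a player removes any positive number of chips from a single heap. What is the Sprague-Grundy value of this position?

In binary:
  111  (7)
  101  (5)
  111  (7)
  010  (2)
  ---
  111  (7)

7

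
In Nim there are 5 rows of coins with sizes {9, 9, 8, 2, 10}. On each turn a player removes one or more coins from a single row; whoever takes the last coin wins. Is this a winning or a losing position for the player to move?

Losing position

Compute the nim-sum pairwise:
9 ^ 9 = 0
0 ^ 8 = 8
8 ^ 2 = 10
10 ^ 10 = 0
The nim-sum is 0, so this is a P-position: the player to move is in a losing position under optimal play.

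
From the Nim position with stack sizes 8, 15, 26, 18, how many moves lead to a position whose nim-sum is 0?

3

Bitwise XOR of the heap sizes:
  01000  (8)
  01111  (15)
  11010  (26)
  10010  (18)
  -----
  01111  (15)
The overall nim-sum is X = 15. A stack of size p has a winning move iff p XOR X < p (reduce it to p XOR X).
  8: 8 XOR 15 = 7 < 8 — winning move (to 7).
  15: 15 XOR 15 = 0 < 15 — winning move (to 0).
  26: 26 XOR 15 = 21 < 26 — winning move (to 21).
  18: 18 XOR 15 = 29 ≥ 18 — no move.
That gives 3 winning moves.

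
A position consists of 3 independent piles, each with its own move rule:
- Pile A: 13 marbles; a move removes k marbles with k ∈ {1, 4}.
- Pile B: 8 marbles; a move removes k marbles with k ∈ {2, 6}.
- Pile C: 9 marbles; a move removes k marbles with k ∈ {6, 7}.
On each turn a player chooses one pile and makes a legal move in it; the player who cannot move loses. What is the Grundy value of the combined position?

For pile A, compute g(0), g(1), … with moves {1, 4}:
g(0) = mex{} = 0
g(1) = mex{0} = 1
g(2) = mex{1} = 0
g(3) = mex{0} = 1
g(4) = mex{0,1} = 2
g(5) = mex{1,2} = 0
g(6) = mex{0} = 1
g(7) = mex{1} = 0
g(8) = mex{0,2} = 1
g(9) = mex{0,1} = 2
g(10) = mex{1,2} = 0
g(11) = mex{0} = 1
g(12) = mex{1} = 0
g(13) = mex{0,2} = 1
So g(13) = 1.
For pile B, compute g(0), g(1), … with moves {2, 6}:
g(0) = mex{} = 0
g(1) = mex{} = 0
g(2) = mex{0} = 1
g(3) = mex{0} = 1
g(4) = mex{1} = 0
g(5) = mex{1} = 0
g(6) = mex{0} = 1
g(7) = mex{0} = 1
g(8) = mex{1} = 0
So g(8) = 0.
Grundy values for pile C (subtraction set {6, 7}):
g(0) = mex{} = 0
g(1) = mex{} = 0
g(2) = mex{} = 0
g(3) = mex{} = 0
g(4) = mex{} = 0
g(5) = mex{} = 0
g(6) = mex{0} = 1
g(7) = mex{0} = 1
g(8) = mex{0} = 1
g(9) = mex{0} = 1
So g(9) = 1.
The value of a disjunctive sum is the nim-sum of the parts.
Combined value = 1 ⊕ 0 ⊕ 1 = 0.

0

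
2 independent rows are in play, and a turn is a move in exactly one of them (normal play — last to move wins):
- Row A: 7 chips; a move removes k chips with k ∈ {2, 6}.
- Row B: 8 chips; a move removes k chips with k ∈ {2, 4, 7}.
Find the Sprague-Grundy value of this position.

For row A, compute g(0), g(1), … with moves {2, 6}:
k:     0  1  2  3  4  5  6  7
g(k):  0  0  1  1  0  0  1  1
So g(7) = 1.
Build the Grundy sequence for row B with g(k) = mex{g(k−s) : s ∈ {2, 4, 7}, s ≤ k}:
g(0) = mex{} = 0
g(1) = mex{} = 0
g(2) = mex{0} = 1
g(3) = mex{0} = 1
g(4) = mex{0,1} = 2
g(5) = mex{0,1} = 2
g(6) = mex{1,2} = 0
g(7) = mex{0,1,2} = 3
g(8) = mex{0,2} = 1
So g(8) = 1.
By the Sprague-Grundy theorem, the Grundy value of a sum of independent games is the XOR of the component values.
Combined value = 1 ⊕ 1 = 0.

0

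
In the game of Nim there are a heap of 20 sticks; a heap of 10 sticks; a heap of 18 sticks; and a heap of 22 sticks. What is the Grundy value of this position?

Compute the nim-sum pairwise:
20 ⊕ 10 = 30
30 ⊕ 18 = 12
12 ⊕ 22 = 26

26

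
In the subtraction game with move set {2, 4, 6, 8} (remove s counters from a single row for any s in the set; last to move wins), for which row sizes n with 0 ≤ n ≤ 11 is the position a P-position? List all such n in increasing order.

0, 1, 10, 11

Compute g(0), g(1), … for moves {2, 4, 6, 8}:
g(0) = mex{} = 0
g(1) = mex{} = 0
g(2) = mex{0} = 1
g(3) = mex{0} = 1
g(4) = mex{0,1} = 2
g(5) = mex{0,1} = 2
g(6) = mex{0,1,2} = 3
g(7) = mex{0,1,2} = 3
g(8) = mex{0,1,2,3} = 4
g(9) = mex{0,1,2,3} = 4
g(10) = mex{1,2,3,4} = 0
g(11) = mex{1,2,3,4} = 0
The P-positions (g = 0) in 0..11 are 0, 1, 10, 11.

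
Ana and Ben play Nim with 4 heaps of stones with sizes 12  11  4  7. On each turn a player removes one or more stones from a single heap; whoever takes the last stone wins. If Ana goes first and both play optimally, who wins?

Nim-sum: 12 ⊕ 11 ⊕ 4 ⊕ 7 = 4.
The nim-sum is 4 ≠ 0, so this is an N-position: the player to move can win; Ana has a winning move.

Ana wins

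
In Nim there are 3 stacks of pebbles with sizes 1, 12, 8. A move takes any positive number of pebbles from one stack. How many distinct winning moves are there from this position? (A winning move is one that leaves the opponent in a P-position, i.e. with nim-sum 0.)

1

Nim-sum: 1 ^ 12 ^ 8 = 5.
The overall nim-sum is X = 5. A stack of size p has a winning move iff p XOR X < p (reduce it to p XOR X).
  1: 1 XOR 5 = 4 ≥ 1 — no move.
  12: 12 XOR 5 = 9 < 12 — winning move (to 9).
  8: 8 XOR 5 = 13 ≥ 8 — no move.
That gives 1 winning move.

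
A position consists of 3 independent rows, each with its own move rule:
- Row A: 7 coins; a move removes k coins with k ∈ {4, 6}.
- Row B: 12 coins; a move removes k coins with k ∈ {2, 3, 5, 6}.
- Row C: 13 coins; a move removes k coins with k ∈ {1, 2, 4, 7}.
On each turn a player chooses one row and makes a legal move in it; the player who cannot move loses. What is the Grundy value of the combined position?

Grundy values for row A (subtraction set {4, 6}):
g(0) = mex{} = 0
g(1) = mex{} = 0
g(2) = mex{} = 0
g(3) = mex{} = 0
g(4) = mex{0} = 1
g(5) = mex{0} = 1
g(6) = mex{0} = 1
g(7) = mex{0} = 1
So g(7) = 1.
Grundy values for row B (subtraction set {2, 3, 5, 6}):
k:     0  1  2  3  4  5  6  7  8  9 10 11 12
g(k):  0  0  1  1  2  2  3  3  0  0  1  1  2
So g(12) = 2.
Grundy values for row C (subtraction set {1, 2, 4, 7}):
g(0) = mex{} = 0
g(1) = mex{0} = 1
g(2) = mex{0,1} = 2
g(3) = mex{1,2} = 0
g(4) = mex{0,2} = 1
g(5) = mex{0,1} = 2
g(6) = mex{1,2} = 0
g(7) = mex{0,2} = 1
g(8) = mex{0,1} = 2
g(9) = mex{1,2} = 0
g(10) = mex{0,2} = 1
g(11) = mex{0,1} = 2
g(12) = mex{1,2} = 0
g(13) = mex{0,2} = 1
So g(13) = 1.
By the Sprague-Grundy theorem, the Grundy value of a sum of independent games is the XOR of the component values.
Combined value = 1 XOR 2 XOR 1 = 2.

2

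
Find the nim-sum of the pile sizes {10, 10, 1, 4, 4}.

Nim-sum: 10 ^ 10 ^ 1 ^ 4 ^ 4 = 1.

1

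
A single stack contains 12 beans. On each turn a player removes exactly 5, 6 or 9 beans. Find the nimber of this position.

2

Grundy values for subtraction set {5, 6, 9}:
g(0) = mex{} = 0
g(1) = mex{} = 0
g(2) = mex{} = 0
g(3) = mex{} = 0
g(4) = mex{} = 0
g(5) = mex{0} = 1
g(6) = mex{0} = 1
g(7) = mex{0} = 1
g(8) = mex{0} = 1
g(9) = mex{0} = 1
g(10) = mex{0,1} = 2
g(11) = mex{0,1} = 2
g(12) = mex{0,1} = 2
So g(12) = 2.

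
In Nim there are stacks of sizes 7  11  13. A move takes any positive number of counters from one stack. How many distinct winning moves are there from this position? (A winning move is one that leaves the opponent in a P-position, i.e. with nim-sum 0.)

3

Nim-sum: 7 ^ 11 ^ 13 = 1.
The overall nim-sum is X = 1. A stack of size p has a winning move iff p XOR X < p (reduce it to p XOR X).
  7: 7 XOR 1 = 6 < 7 — winning move (to 6).
  11: 11 XOR 1 = 10 < 11 — winning move (to 10).
  13: 13 XOR 1 = 12 < 13 — winning move (to 12).
That gives 3 winning moves.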